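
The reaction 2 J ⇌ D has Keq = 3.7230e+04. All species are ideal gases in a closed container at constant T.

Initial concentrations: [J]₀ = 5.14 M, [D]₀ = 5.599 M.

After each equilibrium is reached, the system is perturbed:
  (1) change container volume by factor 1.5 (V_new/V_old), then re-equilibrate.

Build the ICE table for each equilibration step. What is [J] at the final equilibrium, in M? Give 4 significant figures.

Q₀ = 0.2119 vs Keq = 3.7230e+04 ⇒ Q<K, forward
Step 1:
                    J           D
  init           5.14       5.599
  Δ            -5.125       2.563
  eq          0.01481       8.162
  solve Keq expr → x = 2.563; check Q = 3.7230e+04
Then change container volume by factor 1.5 (V_new/V_old).
Step 2:
                    J           D
  init       0.009871       5.441
  Δ          0.002217   -0.001109
  eq          0.01209        5.44
  solve Keq expr → x = -0.001109; check Q = 3.7230e+04

[J]_eq = 0.01209 M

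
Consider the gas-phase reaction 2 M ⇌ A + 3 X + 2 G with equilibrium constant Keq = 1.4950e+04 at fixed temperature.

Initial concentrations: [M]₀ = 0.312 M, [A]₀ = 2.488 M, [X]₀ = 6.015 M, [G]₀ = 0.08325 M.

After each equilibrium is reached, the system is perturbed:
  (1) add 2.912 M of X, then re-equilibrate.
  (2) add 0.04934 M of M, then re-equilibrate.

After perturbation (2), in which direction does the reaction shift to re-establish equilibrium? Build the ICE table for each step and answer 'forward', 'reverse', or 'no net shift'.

Direction: forward

Q₀ = 38.55 vs Keq = 1.4950e+04 ⇒ Q<K, forward
Step 1:
                  M         A         X         G
  init        0.312     2.488     6.015   0.08325
  Δ         -0.2426    0.1213     0.364    0.2426
  eq        0.06936     2.609     6.379    0.3259
  solve Keq expr → x = 0.1213; check Q = 1.4950e+04
Then add 2.912 M of X.
Step 2:
                  M         A         X         G
  init      0.06936     2.609     9.291    0.3259
  Δ         0.03726  -0.01863   -0.0559  -0.03726
  eq         0.1066     2.591     9.235    0.2886
  solve Keq expr → x = -0.01863; check Q = 1.4950e+04
Then add 0.04934 M of M.
Step 3:
                  M         A         X         G
  init        0.156     2.591     9.235    0.2886
  Δ        -0.03499   0.01749   0.05248   0.03499
  eq          0.121     2.608     9.288    0.3236
  solve Keq expr → x = 0.01749; check Q = 1.4950e+04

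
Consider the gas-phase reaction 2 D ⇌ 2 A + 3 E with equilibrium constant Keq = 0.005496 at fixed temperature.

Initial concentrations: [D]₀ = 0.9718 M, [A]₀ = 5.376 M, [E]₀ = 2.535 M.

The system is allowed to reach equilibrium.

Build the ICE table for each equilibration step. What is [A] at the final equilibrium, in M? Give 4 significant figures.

Q₀ = 498.5 vs Keq = 0.005496 ⇒ Q>K, reverse
Step 1:
                  D         A         E
  Initial    0.9718     5.376     2.535
  Change      1.599    -1.599    -2.398
  Equil       2.571     3.777    0.1365
  solve Keq expr → x = -0.7995; check Q = 0.005496

[A]_eq = 3.777 M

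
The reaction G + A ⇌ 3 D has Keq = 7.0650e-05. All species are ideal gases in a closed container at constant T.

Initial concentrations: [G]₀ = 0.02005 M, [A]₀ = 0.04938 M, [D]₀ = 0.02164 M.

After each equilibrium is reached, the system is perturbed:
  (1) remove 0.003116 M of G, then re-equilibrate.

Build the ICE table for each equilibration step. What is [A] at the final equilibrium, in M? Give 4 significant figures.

Q₀ = 0.01024 vs Keq = 7.0650e-05 ⇒ Q>K, reverse
Step 1:
                   G          A          D
  Initial    0.02005    0.04938    0.02164
  Change    0.005666   0.005666     -0.017
  Equil      0.02572    0.05505   0.004642
  solve Keq expr → x = -0.005666; check Q = 7.0650e-05
Then remove 0.003116 M of G.
Step 2:
                   G          A          D
  Initial     0.0226    0.05505   0.004642
  Change  6.3253e-05 6.3253e-05 -1.8976e-04
  Equil      0.02266    0.05511   0.004452
  solve Keq expr → x = -6.3253e-05; check Q = 7.0650e-05

[A]_eq = 0.05511 M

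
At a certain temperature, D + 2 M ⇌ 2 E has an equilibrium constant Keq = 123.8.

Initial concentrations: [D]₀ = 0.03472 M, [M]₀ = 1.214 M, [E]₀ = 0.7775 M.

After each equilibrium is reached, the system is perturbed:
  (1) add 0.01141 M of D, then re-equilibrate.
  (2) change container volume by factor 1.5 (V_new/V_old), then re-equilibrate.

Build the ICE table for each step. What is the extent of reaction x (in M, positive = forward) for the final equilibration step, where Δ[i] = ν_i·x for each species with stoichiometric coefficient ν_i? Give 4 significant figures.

x = -0.001474 M

Q₀ = 11.81 vs Keq = 123.8 ⇒ Q<K, forward
Step 1:
                    D           M           E
  I           0.03472       1.214      0.7775
  C          -0.03045     -0.0609      0.0609
  E           0.00427       1.153      0.8384
  solve Keq expr → x = 0.03045; check Q = 123.8
Then add 0.01141 M of D.
Step 2:
                    D           M           E
  I           0.01568       1.153      0.8384
  C          -0.01101    -0.02201     0.02201
  E          0.004674       1.131      0.8604
  solve Keq expr → x = 0.01101; check Q = 123.8
Then change container volume by factor 1.5 (V_new/V_old).
Step 3:
                    D           M           E
  I          0.003116      0.7541      0.5736
  C          0.001474    0.002948   -0.002948
  E           0.00459       0.757      0.5707
  solve Keq expr → x = -0.001474; check Q = 123.8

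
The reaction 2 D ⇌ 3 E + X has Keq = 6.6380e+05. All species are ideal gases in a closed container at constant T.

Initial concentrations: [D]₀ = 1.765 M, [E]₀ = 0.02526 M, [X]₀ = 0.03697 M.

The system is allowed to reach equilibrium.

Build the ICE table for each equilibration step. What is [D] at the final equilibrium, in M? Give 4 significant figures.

[D]_eq = 0.005113 M

Q₀ = 1.9128e-07 vs Keq = 6.6380e+05 ⇒ Q<K, forward
Step 1:
                   D          E          X
  Initial      1.765    0.02526    0.03697
  Change       -1.76       2.64     0.8799
  Equil     0.005113      2.665     0.9169
  solve Keq expr → x = 0.8799; check Q = 6.6380e+05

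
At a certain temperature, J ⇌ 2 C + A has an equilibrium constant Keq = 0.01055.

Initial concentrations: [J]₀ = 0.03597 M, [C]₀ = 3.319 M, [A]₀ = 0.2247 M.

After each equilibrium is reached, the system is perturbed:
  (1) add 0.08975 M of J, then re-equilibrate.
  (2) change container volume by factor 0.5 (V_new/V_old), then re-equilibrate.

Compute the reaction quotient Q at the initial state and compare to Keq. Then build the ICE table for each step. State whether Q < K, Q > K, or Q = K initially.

Q₀ = 68.81; Q > K (proceeds reverse)

Q₀ = 68.81 vs Keq = 0.01055 ⇒ Q>K, reverse
Step 1:
                    J           C           A
  Initial     0.03597       3.319      0.2247
  Change       0.2244     -0.4487     -0.2244
  Equil        0.2603        2.87  3.3338e-04
  solve Keq expr → x = -0.2244; check Q = 0.01055
Then add 0.08975 M of J.
Step 2:
                    J           C           A
  Initial      0.3501        2.87  3.3338e-04
  Change  -1.1471e-04  2.2943e-04  1.1471e-04
  Equil          0.35        2.87  4.4810e-04
  solve Keq expr → x = 1.1471e-04; check Q = 0.01055
Then change container volume by factor 0.5 (V_new/V_old).
Step 3:
                    J           C           A
  Initial      0.6999       5.741  8.9619e-04
  Change   6.7182e-04   -0.001344 -6.7182e-04
  Equil        0.7006        5.74  2.2437e-04
  solve Keq expr → x = -6.7182e-04; check Q = 0.01055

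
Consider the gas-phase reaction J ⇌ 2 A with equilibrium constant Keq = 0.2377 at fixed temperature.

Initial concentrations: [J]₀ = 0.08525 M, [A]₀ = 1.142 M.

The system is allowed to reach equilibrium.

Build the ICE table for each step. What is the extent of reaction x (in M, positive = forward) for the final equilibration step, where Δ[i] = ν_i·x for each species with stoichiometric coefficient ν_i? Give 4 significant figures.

Q₀ = 15.3 vs Keq = 0.2377 ⇒ Q>K, reverse
Step 1:
                   J          A
  init       0.08525      1.142
  Δ            0.401     -0.802
  eq          0.4863       0.34
  solve Keq expr → x = -0.401; check Q = 0.2377

x = -0.401 M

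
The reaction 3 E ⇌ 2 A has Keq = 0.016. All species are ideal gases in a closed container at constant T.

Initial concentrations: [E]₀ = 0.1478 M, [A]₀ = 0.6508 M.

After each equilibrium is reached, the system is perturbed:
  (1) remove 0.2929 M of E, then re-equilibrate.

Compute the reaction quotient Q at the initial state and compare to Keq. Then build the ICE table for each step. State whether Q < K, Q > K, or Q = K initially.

Q₀ = 131.2 vs Keq = 0.016 ⇒ Q>K, reverse
Step 1:
                    E           A
  I            0.1478      0.6508
  C            0.8009     -0.5339
  E            0.9487      0.1169
  solve Keq expr → x = -0.267; check Q = 0.016
Then remove 0.2929 M of E.
Step 2:
                    E           A
  I            0.6558      0.1169
  C           0.06034    -0.04023
  E            0.7161     0.07665
  solve Keq expr → x = -0.02011; check Q = 0.016

Q₀ = 131.2; Q > K (proceeds reverse)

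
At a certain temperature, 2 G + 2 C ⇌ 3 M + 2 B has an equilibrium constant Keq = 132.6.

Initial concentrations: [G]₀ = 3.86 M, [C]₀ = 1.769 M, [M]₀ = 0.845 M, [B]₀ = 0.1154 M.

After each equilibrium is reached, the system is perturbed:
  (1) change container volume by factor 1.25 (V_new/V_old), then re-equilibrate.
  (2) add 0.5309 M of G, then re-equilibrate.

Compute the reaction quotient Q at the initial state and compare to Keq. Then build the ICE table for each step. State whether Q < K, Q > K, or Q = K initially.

Q₀ = 1.7233e-04; Q < K (proceeds forward)

Q₀ = 1.7233e-04 vs Keq = 132.6 ⇒ Q<K, forward
Step 1:
                  G         C         M         B
  Initial      3.86     1.769     0.845    0.1154
  Change     -1.465    -1.465     2.197     1.465
  Equil       2.395    0.3041     3.042      1.58
  solve Keq expr → x = 0.7325; check Q = 132.6
Then change container volume by factor 1.25 (V_new/V_old).
Step 2:
                  G         C         M         B
  Initial     1.916    0.2433     2.434     1.264
  Change   -0.01718  -0.01718   0.02578   0.01718
  Equil       1.899    0.2261      2.46     1.281
  solve Keq expr → x = 0.008592; check Q = 132.6
Then add 0.5309 M of G.
Step 3:
                  G         C         M         B
  Initial      2.43    0.2261      2.46     1.281
  Change   -0.03571  -0.03571   0.05357   0.03571
  Equil       2.394    0.1904     2.513     1.317
  solve Keq expr → x = 0.01786; check Q = 132.6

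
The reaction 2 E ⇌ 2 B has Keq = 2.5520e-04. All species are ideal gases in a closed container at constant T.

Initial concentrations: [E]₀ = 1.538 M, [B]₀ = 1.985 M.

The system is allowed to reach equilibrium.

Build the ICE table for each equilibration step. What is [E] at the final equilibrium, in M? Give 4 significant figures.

Q₀ = 1.666 vs Keq = 2.5520e-04 ⇒ Q>K, reverse
Step 1:
                   E          B
  init         1.538      1.985
  Δ             1.93      -1.93
  eq           3.468    0.05539
  solve Keq expr → x = -0.9648; check Q = 2.5520e-04

[E]_eq = 3.468 M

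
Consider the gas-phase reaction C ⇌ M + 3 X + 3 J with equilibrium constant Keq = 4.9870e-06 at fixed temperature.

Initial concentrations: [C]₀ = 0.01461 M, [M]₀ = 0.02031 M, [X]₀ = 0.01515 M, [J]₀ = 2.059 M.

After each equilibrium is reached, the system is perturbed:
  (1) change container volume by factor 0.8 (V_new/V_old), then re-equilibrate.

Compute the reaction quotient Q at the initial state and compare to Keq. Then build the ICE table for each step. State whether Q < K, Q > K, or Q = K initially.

Q₀ = 4.2196e-05; Q > K (proceeds reverse)

Q₀ = 4.2196e-05 vs Keq = 4.9870e-06 ⇒ Q>K, reverse
Step 1:
                   C          M          X          J
  init       0.01461    0.02031    0.01515      2.059
  Δ         0.002329  -0.002329  -0.006988  -0.006988
  eq         0.01694    0.01798   0.008162      2.052
  solve Keq expr → x = -0.002329; check Q = 4.9870e-06
Then change container volume by factor 0.8 (V_new/V_old).
Step 2:
                   C          M          X          J
  init       0.02117    0.02248     0.0102      2.565
  Δ         0.001144  -0.001144  -0.003432  -0.003432
  eq         0.02232    0.02133   0.006771      2.562
  solve Keq expr → x = -0.001144; check Q = 4.9870e-06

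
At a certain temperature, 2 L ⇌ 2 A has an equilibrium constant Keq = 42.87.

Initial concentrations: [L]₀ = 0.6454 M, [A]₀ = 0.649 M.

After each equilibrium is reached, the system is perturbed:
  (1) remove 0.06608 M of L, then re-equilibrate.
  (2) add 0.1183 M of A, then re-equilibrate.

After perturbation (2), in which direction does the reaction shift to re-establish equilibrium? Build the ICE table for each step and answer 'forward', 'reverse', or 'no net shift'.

Q₀ = 1.011 vs Keq = 42.87 ⇒ Q<K, forward
Step 1:
                  L         A
  I          0.6454     0.649
  C         -0.4739    0.4739
  E          0.1715     1.123
  solve Keq expr → x = 0.2369; check Q = 42.87
Then remove 0.06608 M of L.
Step 2:
                  L         A
  I          0.1054     1.123
  C         0.05732  -0.05732
  E          0.1627     1.066
  solve Keq expr → x = -0.02866; check Q = 42.87
Then add 0.1183 M of A.
Step 3:
                  L         A
  I          0.1627     1.184
  C         0.01567  -0.01567
  E          0.1784     1.168
  solve Keq expr → x = -0.007837; check Q = 42.87

Direction: reverse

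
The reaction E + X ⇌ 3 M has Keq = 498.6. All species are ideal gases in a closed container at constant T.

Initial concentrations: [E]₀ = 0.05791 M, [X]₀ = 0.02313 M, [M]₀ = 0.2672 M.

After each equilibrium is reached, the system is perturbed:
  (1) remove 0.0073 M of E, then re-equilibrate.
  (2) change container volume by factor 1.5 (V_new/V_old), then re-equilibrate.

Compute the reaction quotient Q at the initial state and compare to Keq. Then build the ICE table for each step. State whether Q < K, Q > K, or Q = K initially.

Q₀ = 14.24; Q < K (proceeds forward)

Q₀ = 14.24 vs Keq = 498.6 ⇒ Q<K, forward
Step 1:
                    E           X           M
  init        0.05791     0.02313      0.2672
  Δ          -0.02116    -0.02116     0.06347
  eq          0.03675    0.001973      0.3307
  solve Keq expr → x = 0.02116; check Q = 498.6
Then remove 0.0073 M of E.
Step 2:
                    E           X           M
  init        0.02945    0.001973      0.3307
  Δ        4.2591e-04  4.2591e-04   -0.001278
  eq          0.02988    0.002399      0.3294
  solve Keq expr → x = -4.2591e-04; check Q = 498.6
Then change container volume by factor 1.5 (V_new/V_old).
Step 3:
                    E           X           M
  init        0.01992    0.001599      0.2196
  Δ       -4.8466e-04 -4.8466e-04    0.001454
  eq          0.01943    0.001115       0.221
  solve Keq expr → x = 4.8466e-04; check Q = 498.6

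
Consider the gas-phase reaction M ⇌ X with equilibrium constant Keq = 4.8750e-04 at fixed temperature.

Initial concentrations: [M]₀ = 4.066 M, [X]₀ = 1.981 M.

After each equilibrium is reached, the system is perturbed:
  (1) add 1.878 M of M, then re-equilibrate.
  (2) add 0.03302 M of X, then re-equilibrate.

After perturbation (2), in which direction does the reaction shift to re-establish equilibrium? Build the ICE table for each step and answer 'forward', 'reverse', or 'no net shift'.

Direction: reverse

Q₀ = 0.4872 vs Keq = 4.8750e-04 ⇒ Q>K, reverse
Step 1:
                    M           X
  Initial       4.066       1.981
  Change        1.978      -1.978
  Equil         6.044    0.002946
  solve Keq expr → x = -1.978; check Q = 4.8750e-04
Then add 1.878 M of M.
Step 2:
                    M           X
  Initial       7.922    0.002946
  Change  -9.1508e-04  9.1508e-04
  Equil         7.921    0.003862
  solve Keq expr → x = 9.1508e-04; check Q = 4.8750e-04
Then add 0.03302 M of X.
Step 3:
                    M           X
  Initial       7.921     0.03688
  Change        0.033      -0.033
  Equil         7.954    0.003878
  solve Keq expr → x = -0.033; check Q = 4.8750e-04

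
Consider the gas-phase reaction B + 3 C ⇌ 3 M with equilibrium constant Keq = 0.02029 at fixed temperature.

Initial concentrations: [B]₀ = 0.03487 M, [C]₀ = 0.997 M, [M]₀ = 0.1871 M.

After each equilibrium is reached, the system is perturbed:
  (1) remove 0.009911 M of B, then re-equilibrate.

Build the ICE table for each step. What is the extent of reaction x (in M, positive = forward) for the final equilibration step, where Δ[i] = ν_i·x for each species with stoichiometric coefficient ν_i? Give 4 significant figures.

x = -0.001675 M

Q₀ = 0.1895 vs Keq = 0.02029 ⇒ Q>K, reverse
Step 1:
                    B           C           M
  Initial     0.03487       0.997      0.1871
  Change      0.02442     0.07327    -0.07327
  Equil       0.05929        1.07      0.1138
  solve Keq expr → x = -0.02442; check Q = 0.02029
Then remove 0.009911 M of B.
Step 2:
                    B           C           M
  Initial     0.04938        1.07      0.1138
  Change     0.001675    0.005026   -0.005026
  Equil       0.05106       1.075      0.1088
  solve Keq expr → x = -0.001675; check Q = 0.02029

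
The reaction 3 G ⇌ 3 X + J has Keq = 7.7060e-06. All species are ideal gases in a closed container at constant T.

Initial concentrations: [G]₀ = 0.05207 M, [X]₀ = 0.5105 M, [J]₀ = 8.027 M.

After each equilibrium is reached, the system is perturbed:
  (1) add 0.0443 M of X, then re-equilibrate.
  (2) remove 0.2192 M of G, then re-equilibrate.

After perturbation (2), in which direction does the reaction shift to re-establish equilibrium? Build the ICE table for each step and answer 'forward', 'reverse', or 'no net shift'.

Direction: reverse

Q₀ = 7564 vs Keq = 7.7060e-06 ⇒ Q>K, reverse
Step 1:
                   G          X          J
  I          0.05207     0.5105      8.027
  C            0.505     -0.505    -0.1683
  E            0.557   0.005534      7.859
  solve Keq expr → x = -0.1683; check Q = 7.7060e-06
Then add 0.0443 M of X.
Step 2:
                   G          X          J
  I            0.557    0.04983      7.859
  C          0.04386   -0.04386   -0.01462
  E           0.6009   0.005974      7.844
  solve Keq expr → x = -0.01462; check Q = 7.7060e-06
Then remove 0.2192 M of G.
Step 3:
                   G          X          J
  I           0.3817   0.005974      7.844
  C         0.002157  -0.002157 -7.1917e-04
  E           0.3839   0.003816      7.843
  solve Keq expr → x = -7.1917e-04; check Q = 7.7060e-06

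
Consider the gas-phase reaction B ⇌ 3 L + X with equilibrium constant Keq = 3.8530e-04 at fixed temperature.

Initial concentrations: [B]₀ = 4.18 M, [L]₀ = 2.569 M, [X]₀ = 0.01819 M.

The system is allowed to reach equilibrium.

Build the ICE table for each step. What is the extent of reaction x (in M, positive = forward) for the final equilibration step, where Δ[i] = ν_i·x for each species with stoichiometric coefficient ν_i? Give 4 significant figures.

Q₀ = 0.07378 vs Keq = 3.8530e-04 ⇒ Q>K, reverse
Step 1:
                    B           L           X
  I              4.18       2.569     0.01819
  C           0.01809    -0.05426    -0.01809
  E             4.198       2.515  1.0171e-04
  solve Keq expr → x = -0.01809; check Q = 3.8530e-04

x = -0.01809 M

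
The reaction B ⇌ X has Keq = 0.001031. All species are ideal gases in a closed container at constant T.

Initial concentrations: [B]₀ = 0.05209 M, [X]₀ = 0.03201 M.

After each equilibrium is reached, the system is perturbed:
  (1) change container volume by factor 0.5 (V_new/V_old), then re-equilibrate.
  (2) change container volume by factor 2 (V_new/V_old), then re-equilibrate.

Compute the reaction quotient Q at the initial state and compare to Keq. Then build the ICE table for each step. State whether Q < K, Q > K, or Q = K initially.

Q₀ = 0.6145; Q > K (proceeds reverse)

Q₀ = 0.6145 vs Keq = 0.001031 ⇒ Q>K, reverse
Step 1:
                   B          X
  I          0.05209    0.03201
  C          0.03192   -0.03192
  E          0.08401 8.6618e-05
  solve Keq expr → x = -0.03192; check Q = 0.001031
Then change container volume by factor 0.5 (V_new/V_old).
Step 2:
                   B          X
  I            0.168 1.7324e-04
  C                0          0
  E            0.168 1.7324e-04
  solve Keq expr → x = 0; check Q = 0.001031
Then change container volume by factor 2 (V_new/V_old).
Step 3:
                   B          X
  I          0.08401 8.6618e-05
  C                0          0
  E          0.08401 8.6618e-05
  solve Keq expr → x = 0; check Q = 0.001031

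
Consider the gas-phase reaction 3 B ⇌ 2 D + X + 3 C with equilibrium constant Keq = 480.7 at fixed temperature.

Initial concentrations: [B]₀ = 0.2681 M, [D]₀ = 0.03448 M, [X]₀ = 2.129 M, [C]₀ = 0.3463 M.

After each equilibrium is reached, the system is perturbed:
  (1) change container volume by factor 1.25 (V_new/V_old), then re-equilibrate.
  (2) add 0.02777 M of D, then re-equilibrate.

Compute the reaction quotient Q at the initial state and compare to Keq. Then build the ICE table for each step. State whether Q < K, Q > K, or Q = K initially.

Q₀ = 0.005455; Q < K (proceeds forward)

Q₀ = 0.005455 vs Keq = 480.7 ⇒ Q<K, forward
Step 1:
                    B           D           X           C
  I            0.2681     0.03448       2.129      0.3463
  C           -0.2359      0.1573     0.07864      0.2359
  E           0.03218      0.1918       2.208      0.5822
  solve Keq expr → x = 0.07864; check Q = 480.7
Then change container volume by factor 1.25 (V_new/V_old).
Step 2:
                    B           D           X           C
  I           0.02575      0.1534       1.766      0.4658
  C         -0.004657    0.003105    0.001552    0.004657
  E           0.02109      0.1565       1.768      0.4704
  solve Keq expr → x = 0.001552; check Q = 480.7
Then add 0.02777 M of D.
Step 3:
                    B           D           X           C
  I           0.02109      0.1843       1.768      0.4704
  C           0.00219    -0.00146 -7.2985e-04    -0.00219
  E           0.02328      0.1828       1.767      0.4682
  solve Keq expr → x = -7.2985e-04; check Q = 480.7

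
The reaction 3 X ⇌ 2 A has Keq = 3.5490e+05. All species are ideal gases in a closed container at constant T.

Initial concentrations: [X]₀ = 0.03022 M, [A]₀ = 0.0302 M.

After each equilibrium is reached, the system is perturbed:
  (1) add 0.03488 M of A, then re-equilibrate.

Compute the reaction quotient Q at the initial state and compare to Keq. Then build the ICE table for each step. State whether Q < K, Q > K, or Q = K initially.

Q₀ = 33.05; Q < K (proceeds forward)

Q₀ = 33.05 vs Keq = 3.5490e+05 ⇒ Q<K, forward
Step 1:
                    X           A
  I           0.03022      0.0302
  C          -0.02833     0.01888
  E          0.001893     0.04908
  solve Keq expr → x = 0.009442; check Q = 3.5490e+05
Then add 0.03488 M of A.
Step 2:
                    X           A
  I          0.001893     0.08396
  C        8.0328e-04 -5.3552e-04
  E          0.002697     0.08343
  solve Keq expr → x = -2.6776e-04; check Q = 3.5490e+05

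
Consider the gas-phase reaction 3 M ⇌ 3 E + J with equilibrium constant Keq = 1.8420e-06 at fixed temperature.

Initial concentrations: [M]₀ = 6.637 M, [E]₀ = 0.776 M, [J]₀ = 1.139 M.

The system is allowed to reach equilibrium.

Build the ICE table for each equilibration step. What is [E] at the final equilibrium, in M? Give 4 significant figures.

Q₀ = 0.001821 vs Keq = 1.8420e-06 ⇒ Q>K, reverse
Step 1:
                  M         E         J
  I           6.637     0.776     1.139
  C          0.6834   -0.6834   -0.2278
  E            7.32   0.09256    0.9112
  solve Keq expr → x = -0.2278; check Q = 1.8420e-06

[E]_eq = 0.09256 M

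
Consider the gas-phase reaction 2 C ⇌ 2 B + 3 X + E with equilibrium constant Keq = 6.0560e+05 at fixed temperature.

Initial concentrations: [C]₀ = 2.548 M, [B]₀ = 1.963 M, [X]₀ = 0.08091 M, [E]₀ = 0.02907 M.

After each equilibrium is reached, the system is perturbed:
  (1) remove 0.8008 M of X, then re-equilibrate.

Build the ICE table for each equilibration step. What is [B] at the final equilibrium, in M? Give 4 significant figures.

[B]_eq = 4.476 M

Q₀ = 9.1389e-06 vs Keq = 6.0560e+05 ⇒ Q<K, forward
Step 1:
                    C           B           X           E
  I             2.548       1.963     0.08091     0.02907
  C            -2.499       2.499       3.749        1.25
  E            0.0486       4.462        3.83       1.279
  solve Keq expr → x = 1.25; check Q = 6.0560e+05
Then remove 0.8008 M of X.
Step 2:
                    C           B           X           E
  I            0.0486       4.462       3.029       1.279
  C          -0.01386     0.01386     0.02079    0.006931
  E           0.03474       4.476        3.05       1.286
  solve Keq expr → x = 0.006931; check Q = 6.0560e+05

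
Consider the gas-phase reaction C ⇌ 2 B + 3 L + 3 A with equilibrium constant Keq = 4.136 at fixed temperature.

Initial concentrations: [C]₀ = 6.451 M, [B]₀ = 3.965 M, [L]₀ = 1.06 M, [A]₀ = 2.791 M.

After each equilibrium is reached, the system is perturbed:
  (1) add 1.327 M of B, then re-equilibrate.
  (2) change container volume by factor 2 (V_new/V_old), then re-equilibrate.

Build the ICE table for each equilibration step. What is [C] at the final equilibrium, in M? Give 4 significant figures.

[C]_eq = 3.155 M

Q₀ = 63.1 vs Keq = 4.136 ⇒ Q>K, reverse
Step 1:
                   C          B          L          A
  Initial      6.451      3.965       1.06      2.791
  Change      0.1675     -0.335    -0.5025    -0.5025
  Equil        6.618       3.63     0.5575      2.289
  solve Keq expr → x = -0.1675; check Q = 4.136
Then add 1.327 M of B.
Step 2:
                   C          B          L          A
  Initial      6.618      4.957     0.5575      2.289
  Change     0.02776   -0.05551   -0.08327   -0.08327
  Equil        6.646      4.902     0.4743      2.205
  solve Keq expr → x = -0.02776; check Q = 4.136
Then change container volume by factor 2 (V_new/V_old).
Step 3:
                   C          B          L          A
  Initial      3.323      2.451     0.2371      1.103
  Change     -0.1678     0.3355     0.5033     0.5033
  Equil        3.155      2.786     0.7404      1.606
  solve Keq expr → x = 0.1678; check Q = 4.136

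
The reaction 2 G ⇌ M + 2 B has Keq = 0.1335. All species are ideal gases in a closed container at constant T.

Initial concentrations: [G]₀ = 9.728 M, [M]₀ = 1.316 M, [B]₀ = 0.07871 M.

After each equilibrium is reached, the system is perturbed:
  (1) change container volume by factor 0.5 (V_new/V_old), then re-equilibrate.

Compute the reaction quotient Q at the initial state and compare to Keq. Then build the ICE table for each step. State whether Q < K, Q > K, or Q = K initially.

Q₀ = 8.6153e-05 vs Keq = 0.1335 ⇒ Q<K, forward
Step 1:
                   G          M          B
  init         9.728      1.316    0.07871
  Δ           -1.846      0.923      1.846
  eq           7.882      2.239      1.925
  solve Keq expr → x = 0.923; check Q = 0.1335
Then change container volume by factor 0.5 (V_new/V_old).
Step 2:
                   G          M          B
  init         15.76      4.478      3.849
  Δ           0.8383    -0.4192    -0.8383
  eq            16.6      4.059      3.011
  solve Keq expr → x = -0.4192; check Q = 0.1335

Q₀ = 8.6153e-05; Q < K (proceeds forward)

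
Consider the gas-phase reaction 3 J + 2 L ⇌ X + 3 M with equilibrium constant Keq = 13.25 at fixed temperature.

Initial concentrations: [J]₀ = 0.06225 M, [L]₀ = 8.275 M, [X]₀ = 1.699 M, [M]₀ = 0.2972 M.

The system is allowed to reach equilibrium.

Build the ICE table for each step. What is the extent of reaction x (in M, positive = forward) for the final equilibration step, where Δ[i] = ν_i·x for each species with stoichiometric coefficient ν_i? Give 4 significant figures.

x = 0.007571 M

Q₀ = 2.7 vs Keq = 13.25 ⇒ Q<K, forward
Step 1:
                  J         L         X         M
  init      0.06225     8.275     1.699    0.2972
  Δ        -0.02271  -0.01514  0.007571   0.02271
  eq        0.03954      8.26     1.707    0.3199
  solve Keq expr → x = 0.007571; check Q = 13.25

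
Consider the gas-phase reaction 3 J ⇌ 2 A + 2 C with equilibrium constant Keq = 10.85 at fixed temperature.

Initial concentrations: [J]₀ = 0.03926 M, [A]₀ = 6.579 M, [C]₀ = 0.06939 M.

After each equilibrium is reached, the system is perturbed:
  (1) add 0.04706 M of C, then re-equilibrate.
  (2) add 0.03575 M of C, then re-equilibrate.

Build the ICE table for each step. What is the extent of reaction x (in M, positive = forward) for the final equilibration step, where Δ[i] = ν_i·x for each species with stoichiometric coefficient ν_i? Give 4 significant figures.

Q₀ = 3444 vs Keq = 10.85 ⇒ Q>K, reverse
Step 1:
                  J         A         C
  init      0.03926     6.579   0.06939
  Δ          0.0749  -0.04993  -0.04993
  eq         0.1142     6.529   0.01946
  solve Keq expr → x = -0.02497; check Q = 10.85
Then add 0.04706 M of C.
Step 2:
                  J         A         C
  init       0.1142     6.529   0.06652
  Δ         0.04945  -0.03296  -0.03296
  eq         0.1636     6.496   0.03355
  solve Keq expr → x = -0.01648; check Q = 10.85
Then add 0.03575 M of C.
Step 3:
                  J         A         C
  init       0.1636     6.496    0.0693
  Δ         0.03592  -0.02395  -0.02395
  eq         0.1995     6.472   0.04536
  solve Keq expr → x = -0.01197; check Q = 10.85

x = -0.01197 M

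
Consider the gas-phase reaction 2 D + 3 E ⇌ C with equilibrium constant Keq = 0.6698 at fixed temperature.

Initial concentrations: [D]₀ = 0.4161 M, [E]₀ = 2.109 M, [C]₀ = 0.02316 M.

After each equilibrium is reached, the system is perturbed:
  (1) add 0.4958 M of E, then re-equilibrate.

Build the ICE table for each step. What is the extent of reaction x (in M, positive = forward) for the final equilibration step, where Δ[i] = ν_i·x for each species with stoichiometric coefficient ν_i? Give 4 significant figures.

Q₀ = 0.01426 vs Keq = 0.6698 ⇒ Q<K, forward
Step 1:
                    D           E           C
  init         0.4161       2.109     0.02316
  Δ           -0.2251     -0.3377      0.1126
  eq            0.191       1.771      0.1357
  solve Keq expr → x = 0.1126; check Q = 0.6698
Then add 0.4958 M of E.
Step 2:
                    D           E           C
  init          0.191       2.267      0.1357
  Δ          -0.04281    -0.06422     0.02141
  eq           0.1481       2.203      0.1571
  solve Keq expr → x = 0.02141; check Q = 0.6698

x = 0.02141 M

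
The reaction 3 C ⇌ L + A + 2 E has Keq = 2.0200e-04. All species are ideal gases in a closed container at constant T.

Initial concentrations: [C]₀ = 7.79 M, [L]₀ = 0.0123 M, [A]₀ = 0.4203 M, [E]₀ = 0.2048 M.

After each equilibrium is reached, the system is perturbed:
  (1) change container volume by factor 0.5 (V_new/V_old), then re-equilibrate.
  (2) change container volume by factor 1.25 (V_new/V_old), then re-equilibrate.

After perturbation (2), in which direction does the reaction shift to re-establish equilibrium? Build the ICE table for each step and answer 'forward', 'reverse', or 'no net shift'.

Direction: forward

Q₀ = 4.5868e-07 vs Keq = 2.0200e-04 ⇒ Q<K, forward
Step 1:
                  C         L         A         E
  I            7.79    0.0123    0.4203    0.2048
  C         -0.6987    0.2329    0.2329    0.4658
  E           7.091    0.2452    0.6532    0.6706
  solve Keq expr → x = 0.2329; check Q = 2.0200e-04
Then change container volume by factor 0.5 (V_new/V_old).
Step 2:
                  C         L         A         E
  I           14.18    0.4904     1.306     1.341
  C          0.2999  -0.09996  -0.09996   -0.1999
  E           14.48    0.3905     1.206     1.141
  solve Keq expr → x = -0.09996; check Q = 2.0200e-04
Then change container volume by factor 1.25 (V_new/V_old).
Step 3:
                  C         L         A         E
  I           11.59    0.3124    0.9652     0.913
  C        -0.07314   0.02438   0.02438   0.04876
  E           11.51    0.3367    0.9895    0.9618
  solve Keq expr → x = 0.02438; check Q = 2.0200e-04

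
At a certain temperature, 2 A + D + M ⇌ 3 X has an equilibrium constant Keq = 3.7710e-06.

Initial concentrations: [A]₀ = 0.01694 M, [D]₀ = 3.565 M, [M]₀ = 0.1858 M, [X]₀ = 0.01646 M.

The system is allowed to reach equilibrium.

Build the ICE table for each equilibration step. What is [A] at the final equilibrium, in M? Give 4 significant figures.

Q₀ = 0.02346 vs Keq = 3.7710e-06 ⇒ Q>K, reverse
Step 1:
                  A         D         M         X
  Initial   0.01694     3.565    0.1858   0.01646
  Change    0.01015  0.005075  0.005075  -0.01522
  Equil     0.02709      3.57    0.1909  0.001235
  solve Keq expr → x = -0.005075; check Q = 3.7710e-06

[A]_eq = 0.02709 M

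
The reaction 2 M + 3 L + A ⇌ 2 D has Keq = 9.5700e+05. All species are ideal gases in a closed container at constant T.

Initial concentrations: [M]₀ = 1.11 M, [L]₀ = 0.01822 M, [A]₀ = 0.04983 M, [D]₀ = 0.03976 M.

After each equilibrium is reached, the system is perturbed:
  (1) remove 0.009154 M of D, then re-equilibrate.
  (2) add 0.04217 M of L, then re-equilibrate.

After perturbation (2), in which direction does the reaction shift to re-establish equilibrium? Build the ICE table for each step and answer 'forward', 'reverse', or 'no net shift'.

Q₀ = 4257 vs Keq = 9.5700e+05 ⇒ Q<K, forward
Step 1:
                   M          L          A          D
  I             1.11    0.01822    0.04983    0.03976
  C         -0.00974   -0.01461   -0.00487    0.00974
  E              1.1    0.00361    0.04496     0.0495
  solve Keq expr → x = 0.00487; check Q = 9.5700e+05
Then remove 0.009154 M of D.
Step 2:
                   M          L          A          D
  I              1.1    0.00361    0.04496    0.04035
  C       -2.9383e-04 -4.4074e-04 -1.4691e-04 2.9383e-04
  E              1.1   0.003169    0.04481    0.04064
  solve Keq expr → x = 1.4691e-04; check Q = 9.5700e+05
Then add 0.04217 M of L.
Step 3:
                   M          L          A          D
  I              1.1    0.04534    0.04481    0.04064
  C         -0.02684   -0.04025   -0.01342    0.02684
  E            1.073   0.005086     0.0314    0.06748
  solve Keq expr → x = 0.01342; check Q = 9.5700e+05

Direction: forward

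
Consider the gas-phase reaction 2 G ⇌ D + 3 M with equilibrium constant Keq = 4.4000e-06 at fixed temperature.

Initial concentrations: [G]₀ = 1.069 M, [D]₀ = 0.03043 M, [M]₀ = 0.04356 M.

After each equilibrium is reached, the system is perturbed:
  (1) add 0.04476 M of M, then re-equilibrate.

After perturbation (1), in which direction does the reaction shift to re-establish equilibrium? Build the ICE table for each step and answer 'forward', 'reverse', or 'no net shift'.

Q₀ = 2.2009e-06 vs Keq = 4.4000e-06 ⇒ Q<K, forward
Step 1:
                  G         D         M
  init        1.069   0.03043   0.04356
  Δ       -0.006235  0.003117  0.009352
  eq          1.063   0.03355   0.05291
  solve Keq expr → x = 0.003117; check Q = 4.4000e-06
Then add 0.04476 M of M.
Step 2:
                  G         D         M
  init        1.063   0.03355   0.09767
  Δ         0.02372  -0.01186  -0.03557
  eq          1.086   0.02169    0.0621
  solve Keq expr → x = -0.01186; check Q = 4.4000e-06

Direction: reverse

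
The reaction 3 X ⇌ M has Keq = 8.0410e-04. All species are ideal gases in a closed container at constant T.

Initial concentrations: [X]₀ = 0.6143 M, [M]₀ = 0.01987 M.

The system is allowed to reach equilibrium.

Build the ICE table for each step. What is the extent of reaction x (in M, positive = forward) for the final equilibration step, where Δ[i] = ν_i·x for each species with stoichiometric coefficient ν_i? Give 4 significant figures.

x = -0.01962 M

Q₀ = 0.08571 vs Keq = 8.0410e-04 ⇒ Q>K, reverse
Step 1:
                  X         M
  Initial    0.6143   0.01987
  Change    0.05887  -0.01962
  Equil      0.6732 2.4530e-04
  solve Keq expr → x = -0.01962; check Q = 8.0410e-04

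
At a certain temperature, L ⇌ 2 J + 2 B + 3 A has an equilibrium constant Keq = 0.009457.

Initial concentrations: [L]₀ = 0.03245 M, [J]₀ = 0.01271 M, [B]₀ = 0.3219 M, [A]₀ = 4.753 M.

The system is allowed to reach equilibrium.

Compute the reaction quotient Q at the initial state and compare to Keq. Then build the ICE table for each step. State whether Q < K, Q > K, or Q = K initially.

Q₀ = 0.05539; Q > K (proceeds reverse)

Q₀ = 0.05539 vs Keq = 0.009457 ⇒ Q>K, reverse
Step 1:
                  L         J         B         A
  init      0.03245   0.01271    0.3219     4.753
  Δ        0.003519 -0.007038 -0.007038  -0.01056
  eq        0.03597  0.005672    0.3149     4.742
  solve Keq expr → x = -0.003519; check Q = 0.009457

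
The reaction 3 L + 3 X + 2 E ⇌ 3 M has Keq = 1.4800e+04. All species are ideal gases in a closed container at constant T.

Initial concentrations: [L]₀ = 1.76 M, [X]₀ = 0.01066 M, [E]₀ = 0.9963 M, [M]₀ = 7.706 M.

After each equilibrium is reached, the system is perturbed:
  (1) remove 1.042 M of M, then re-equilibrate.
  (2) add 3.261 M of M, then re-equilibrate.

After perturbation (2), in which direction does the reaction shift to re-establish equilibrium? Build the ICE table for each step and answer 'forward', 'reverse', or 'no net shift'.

Q₀ = 6.9807e+07 vs Keq = 1.4800e+04 ⇒ Q>K, reverse
Step 1:
                   L          X          E          M
  I             1.76    0.01066     0.9963      7.706
  C           0.1422     0.1422    0.09477    -0.1422
  E            1.902     0.1528      1.091      7.564
  solve Keq expr → x = -0.04739; check Q = 1.4800e+04
Then remove 1.042 M of M.
Step 2:
                   L          X          E          M
  I            1.902     0.1528      1.091      6.522
  C         -0.01838   -0.01838   -0.01226    0.01838
  E            1.884     0.1344      1.079       6.54
  solve Keq expr → x = 0.006128; check Q = 1.4800e+04
Then add 3.261 M of M.
Step 3:
                   L          X          E          M
  I            1.884     0.1344      1.079      9.801
  C          0.05578    0.05578    0.03718   -0.05578
  E             1.94     0.1902      1.116      9.745
  solve Keq expr → x = -0.01859; check Q = 1.4800e+04

Direction: reverse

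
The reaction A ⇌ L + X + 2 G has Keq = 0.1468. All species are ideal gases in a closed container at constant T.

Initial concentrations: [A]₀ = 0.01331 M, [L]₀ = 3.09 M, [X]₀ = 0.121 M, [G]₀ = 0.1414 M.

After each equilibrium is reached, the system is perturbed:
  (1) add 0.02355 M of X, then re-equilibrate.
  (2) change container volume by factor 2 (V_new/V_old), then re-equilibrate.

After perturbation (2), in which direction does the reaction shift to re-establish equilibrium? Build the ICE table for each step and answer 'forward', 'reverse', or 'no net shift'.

Direction: forward

Q₀ = 0.5616 vs Keq = 0.1468 ⇒ Q>K, reverse
Step 1:
                   A          L          X          G
  init       0.01331       3.09      0.121     0.1414
  Δ          0.01467   -0.01467   -0.01467   -0.02933
  eq         0.02798      3.075     0.1063     0.1121
  solve Keq expr → x = -0.01467; check Q = 0.1468
Then add 0.02355 M of X.
Step 2:
                   A          L          X          G
  init       0.02798      3.075     0.1299     0.1121
  Δ         0.002537  -0.002537  -0.002537  -0.005075
  eq         0.03051      3.073     0.1273      0.107
  solve Keq expr → x = -0.002537; check Q = 0.1468
Then change container volume by factor 2 (V_new/V_old).
Step 3:
                   A          L          X          G
  init       0.01526      1.536    0.06367     0.0535
  Δ         -0.01082    0.01082    0.01082    0.02165
  eq        0.004433      1.547     0.0745    0.07514
  solve Keq expr → x = 0.01082; check Q = 0.1468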